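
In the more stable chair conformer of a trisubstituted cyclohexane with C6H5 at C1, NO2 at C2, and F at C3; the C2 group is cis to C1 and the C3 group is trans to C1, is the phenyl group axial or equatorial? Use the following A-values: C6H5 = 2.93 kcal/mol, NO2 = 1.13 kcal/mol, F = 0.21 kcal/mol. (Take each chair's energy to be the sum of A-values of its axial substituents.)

equatorial

Chair I (phenyl axial, nitro equatorial, fluoro equatorial): E = 2.93 kcal/mol.
Chair II (phenyl equatorial, nitro axial, fluoro axial): E = 1.34 kcal/mol.
Chair II is the more stable (lower-energy) conformer, and in that chair the phenyl group is equatorial.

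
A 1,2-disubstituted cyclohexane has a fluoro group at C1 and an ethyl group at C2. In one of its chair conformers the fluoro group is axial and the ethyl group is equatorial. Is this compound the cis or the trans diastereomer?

C1 and C2 have opposite parity, so their axial bonds point in opposite directions.
With opposite-parity carbons, two substituents on the same face are one axial and one equatorial; opposite faces give both axial or both equatorial.
Here the groups are axial/equatorial → same face → cis.

cis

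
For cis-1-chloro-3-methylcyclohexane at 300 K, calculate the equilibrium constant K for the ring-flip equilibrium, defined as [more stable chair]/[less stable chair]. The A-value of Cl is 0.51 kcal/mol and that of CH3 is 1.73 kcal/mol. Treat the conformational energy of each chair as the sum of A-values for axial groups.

C1 and C3 have the same parity, so for the cis isomer the two substituents are e,e in one chair and a,a in the other.
Chair I (chloro axial, methyl axial): E = 2.24 kcal/mol; chair II (chloro equatorial, methyl equatorial): E = 0.00 kcal/mol.
ΔG = 2.24 kcal/mol between the two chairs.
K = exp(ΔG/RT) with R = 1.987×10⁻³ kcal mol⁻¹ K⁻¹ and T = 300 K gives K ≈ 42.9.

K ≈ 42.9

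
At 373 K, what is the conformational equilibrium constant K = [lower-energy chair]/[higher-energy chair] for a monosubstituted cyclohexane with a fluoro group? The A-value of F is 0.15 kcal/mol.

One chair has the fluoro group axial (E = 0.15 kcal/mol) and the other has it equatorial (E = 0).
ΔG = 0.15 kcal/mol between the two chairs.
K = exp(ΔG/RT) with R = 1.987×10⁻³ kcal mol⁻¹ K⁻¹ and T = 373 K gives K ≈ 1.22.

K ≈ 1.22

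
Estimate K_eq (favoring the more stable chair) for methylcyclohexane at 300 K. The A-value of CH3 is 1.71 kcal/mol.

One chair has the methyl group axial (E = 1.71 kcal/mol) and the other has it equatorial (E = 0).
ΔG = 1.71 kcal/mol between the two chairs.
K = exp(ΔG/RT) with R = 1.987×10⁻³ kcal mol⁻¹ K⁻¹ and T = 300 K gives K ≈ 17.6.

K ≈ 17.6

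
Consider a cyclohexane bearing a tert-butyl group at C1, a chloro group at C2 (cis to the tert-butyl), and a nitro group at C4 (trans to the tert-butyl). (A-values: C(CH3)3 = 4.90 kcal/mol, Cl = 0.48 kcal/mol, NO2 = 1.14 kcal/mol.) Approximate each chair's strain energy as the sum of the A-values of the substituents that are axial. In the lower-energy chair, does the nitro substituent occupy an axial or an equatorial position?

equatorial

Chair I (tert-butyl axial, chloro equatorial, nitro axial): E = 6.04 kcal/mol.
Chair II (tert-butyl equatorial, chloro axial, nitro equatorial): E = 0.48 kcal/mol.
Chair II is the more stable (lower-energy) conformer, and in that chair the nitro group is equatorial.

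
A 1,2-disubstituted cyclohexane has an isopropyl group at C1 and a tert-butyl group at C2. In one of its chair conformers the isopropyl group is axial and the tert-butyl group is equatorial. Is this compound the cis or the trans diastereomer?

C1 and C2 have opposite parity, so their axial bonds point in opposite directions.
With opposite-parity carbons, two substituents on the same face are one axial and one equatorial; opposite faces give both axial or both equatorial.
Here the groups are axial/equatorial → same face → cis.

cis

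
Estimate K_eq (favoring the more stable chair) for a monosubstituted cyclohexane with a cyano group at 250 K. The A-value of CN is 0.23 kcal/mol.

One chair has the cyano group axial (E = 0.23 kcal/mol) and the other has it equatorial (E = 0).
ΔG = 0.23 kcal/mol between the two chairs.
K = exp(ΔG/RT) with R = 1.987×10⁻³ kcal mol⁻¹ K⁻¹ and T = 250 K gives K ≈ 1.59.

K ≈ 1.59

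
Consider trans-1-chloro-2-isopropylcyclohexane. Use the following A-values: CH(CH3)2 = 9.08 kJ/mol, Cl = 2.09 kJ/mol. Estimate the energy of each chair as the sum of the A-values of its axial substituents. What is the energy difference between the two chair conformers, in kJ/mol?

C1 and C2 have opposite parity, so for the trans isomer the two substituents are e,e in one chair and a,a in the other.
Chair I (isopropyl axial, chloro axial): E = 11.17 kJ/mol.
Chair II (isopropyl equatorial, chloro equatorial): E = 0.00 kJ/mol.
ΔE = 11.17 − 0.00 = 11.17 kJ/mol; chair II is more stable.

11.17 kJ/mol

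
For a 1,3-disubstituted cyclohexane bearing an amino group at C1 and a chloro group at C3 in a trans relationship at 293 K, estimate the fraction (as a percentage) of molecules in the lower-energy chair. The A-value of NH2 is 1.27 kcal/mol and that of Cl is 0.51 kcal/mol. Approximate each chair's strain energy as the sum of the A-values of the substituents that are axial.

C1 and C3 have the same parity, so for the trans isomer the two substituents are one axial and one equatorial in each chair.
Chair I (amino axial, chloro equatorial): E = 1.27 kcal/mol; chair II (amino equatorial, chloro axial): E = 0.51 kcal/mol.
ΔG = 0.76 kcal/mol between the two chairs.
K = exp(ΔG/RT) with R = 1.987×10⁻³ kcal mol⁻¹ K⁻¹ and T = 293 K gives K ≈ 3.69.
Fraction in the lower-energy chair = K/(K+1) = 78.7%.

78.7%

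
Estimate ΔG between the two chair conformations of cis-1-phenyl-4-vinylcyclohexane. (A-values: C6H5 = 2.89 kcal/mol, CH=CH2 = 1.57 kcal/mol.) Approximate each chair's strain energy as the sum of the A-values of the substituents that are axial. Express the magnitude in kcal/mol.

1.32 kcal/mol

C1 and C4 have opposite parity, so for the cis isomer the two substituents are one axial and one equatorial in each chair.
Chair I (phenyl axial, vinyl equatorial): E = 2.89 kcal/mol.
Chair II (phenyl equatorial, vinyl axial): E = 1.57 kcal/mol.
ΔE = 2.89 − 1.57 = 1.32 kcal/mol; chair II is more stable.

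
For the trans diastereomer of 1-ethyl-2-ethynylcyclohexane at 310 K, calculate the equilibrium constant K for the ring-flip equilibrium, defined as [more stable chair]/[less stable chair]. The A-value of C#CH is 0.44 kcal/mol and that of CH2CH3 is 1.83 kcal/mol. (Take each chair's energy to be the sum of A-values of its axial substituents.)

C1 and C2 have opposite parity, so for the trans isomer the two substituents are e,e in one chair and a,a in the other.
Chair I (ethynyl axial, ethyl axial): E = 2.27 kcal/mol; chair II (ethynyl equatorial, ethyl equatorial): E = 0.00 kcal/mol.
ΔG = 2.27 kcal/mol between the two chairs.
K = exp(ΔG/RT) with R = 1.987×10⁻³ kcal mol⁻¹ K⁻¹ and T = 310 K gives K ≈ 39.9.

K ≈ 39.9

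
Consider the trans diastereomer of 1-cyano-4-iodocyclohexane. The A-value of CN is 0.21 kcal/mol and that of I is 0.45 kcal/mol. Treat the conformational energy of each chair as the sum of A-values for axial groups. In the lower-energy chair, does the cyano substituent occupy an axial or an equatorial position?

C1 and C4 have opposite parity, so for the trans isomer the two substituents are e,e in one chair and a,a in the other.
Chair I (cyano axial, iodo axial): E = 0.66 kcal/mol.
Chair II (cyano equatorial, iodo equatorial): E = 0.00 kcal/mol.
Chair II is the more stable (lower-energy) conformer, and in that chair the cyano group is equatorial.

equatorial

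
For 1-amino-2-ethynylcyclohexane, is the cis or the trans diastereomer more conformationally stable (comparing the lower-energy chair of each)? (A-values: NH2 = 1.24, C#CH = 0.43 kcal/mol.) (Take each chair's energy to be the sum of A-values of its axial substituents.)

trans

At 1,2 positions (parity opposite): cis → (a,e or e,a); trans → (e,e or a,a).
Best chair for cis: E = 0.43 kcal/mol; best chair for trans: E = 0.00 kcal/mol.
The trans isomer is lower by 0.43 kcal/mol.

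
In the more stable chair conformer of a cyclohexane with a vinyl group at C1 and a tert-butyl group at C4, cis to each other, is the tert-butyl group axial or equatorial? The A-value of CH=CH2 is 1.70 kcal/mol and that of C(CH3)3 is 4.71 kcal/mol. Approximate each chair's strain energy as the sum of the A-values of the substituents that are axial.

C1 and C4 have opposite parity, so for the cis isomer the two substituents are one axial and one equatorial in each chair.
Chair I (vinyl axial, tert-butyl equatorial): E = 1.70 kcal/mol.
Chair II (vinyl equatorial, tert-butyl axial): E = 4.71 kcal/mol.
Chair I is the more stable (lower-energy) conformer, and in that chair the tert-butyl group is equatorial.

equatorial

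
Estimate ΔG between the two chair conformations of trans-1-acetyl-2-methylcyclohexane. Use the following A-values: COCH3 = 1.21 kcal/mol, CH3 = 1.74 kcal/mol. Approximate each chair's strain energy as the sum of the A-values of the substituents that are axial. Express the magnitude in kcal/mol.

C1 and C2 have opposite parity, so for the trans isomer the two substituents are e,e in one chair and a,a in the other.
Chair I (acetyl axial, methyl axial): E = 2.95 kcal/mol.
Chair II (acetyl equatorial, methyl equatorial): E = 0.00 kcal/mol.
ΔE = 2.95 − 0.00 = 2.95 kcal/mol; chair II is more stable.

2.95 kcal/mol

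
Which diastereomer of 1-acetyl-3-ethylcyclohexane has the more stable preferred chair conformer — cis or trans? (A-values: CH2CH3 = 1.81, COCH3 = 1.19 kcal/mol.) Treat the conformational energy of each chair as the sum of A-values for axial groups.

At 1,3 positions (parity same): cis → (e,e or a,a); trans → (a,e or e,a).
Best chair for cis: E = 0.00 kcal/mol; best chair for trans: E = 1.19 kcal/mol.
The cis isomer is lower by 1.19 kcal/mol.

cis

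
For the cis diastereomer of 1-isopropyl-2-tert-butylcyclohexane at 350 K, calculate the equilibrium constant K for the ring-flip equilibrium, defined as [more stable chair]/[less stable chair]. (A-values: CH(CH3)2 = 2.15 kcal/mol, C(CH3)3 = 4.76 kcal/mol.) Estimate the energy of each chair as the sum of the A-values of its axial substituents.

K ≈ 42.6

C1 and C2 have opposite parity, so for the cis isomer the two substituents are one axial and one equatorial in each chair.
Chair I (isopropyl axial, tert-butyl equatorial): E = 2.15 kcal/mol; chair II (isopropyl equatorial, tert-butyl axial): E = 4.76 kcal/mol.
ΔG = 2.61 kcal/mol between the two chairs.
K = exp(ΔG/RT) with R = 1.987×10⁻³ kcal mol⁻¹ K⁻¹ and T = 350 K gives K ≈ 42.6.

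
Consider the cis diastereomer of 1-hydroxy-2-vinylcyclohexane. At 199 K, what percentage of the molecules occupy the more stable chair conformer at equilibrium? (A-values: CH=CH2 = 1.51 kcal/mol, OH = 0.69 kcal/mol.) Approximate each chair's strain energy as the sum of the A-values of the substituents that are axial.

C1 and C2 have opposite parity, so for the cis isomer the two substituents are one axial and one equatorial in each chair.
Chair I (vinyl axial, hydroxyl equatorial): E = 1.51 kcal/mol; chair II (vinyl equatorial, hydroxyl axial): E = 0.69 kcal/mol.
ΔG = 0.82 kcal/mol between the two chairs.
K = exp(ΔG/RT) with R = 1.987×10⁻³ kcal mol⁻¹ K⁻¹ and T = 199 K gives K ≈ 7.95.
Fraction in the lower-energy chair = K/(K+1) = 88.8%.

88.8%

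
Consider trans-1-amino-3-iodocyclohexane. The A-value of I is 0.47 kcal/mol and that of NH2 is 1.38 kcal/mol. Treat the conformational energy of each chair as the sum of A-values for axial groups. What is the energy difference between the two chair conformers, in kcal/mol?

C1 and C3 have the same parity, so for the trans isomer the two substituents are one axial and one equatorial in each chair.
Chair I (iodo axial, amino equatorial): E = 0.47 kcal/mol.
Chair II (iodo equatorial, amino axial): E = 1.38 kcal/mol.
ΔE = 1.38 − 0.47 = 0.91 kcal/mol; chair I is more stable.

0.91 kcal/mol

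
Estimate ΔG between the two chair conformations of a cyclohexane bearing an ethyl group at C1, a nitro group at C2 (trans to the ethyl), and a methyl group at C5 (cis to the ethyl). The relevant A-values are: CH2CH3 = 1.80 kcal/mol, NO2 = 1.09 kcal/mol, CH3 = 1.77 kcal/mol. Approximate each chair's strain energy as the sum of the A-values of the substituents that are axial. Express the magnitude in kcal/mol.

4.66 kcal/mol

Chair I (ethyl axial, nitro axial, methyl axial): E = 4.66 kcal/mol.
Chair II (ethyl equatorial, nitro equatorial, methyl equatorial): E = 0.00 kcal/mol.
ΔE = 4.66 − 0.00 = 4.66 kcal/mol; chair II is more stable.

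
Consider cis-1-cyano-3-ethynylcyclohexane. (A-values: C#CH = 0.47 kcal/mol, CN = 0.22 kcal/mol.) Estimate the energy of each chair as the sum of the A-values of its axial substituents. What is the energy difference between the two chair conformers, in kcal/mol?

C1 and C3 have the same parity, so for the cis isomer the two substituents are e,e in one chair and a,a in the other.
Chair I (ethynyl axial, cyano axial): E = 0.69 kcal/mol.
Chair II (ethynyl equatorial, cyano equatorial): E = 0.00 kcal/mol.
ΔE = 0.69 − 0.00 = 0.69 kcal/mol; chair II is more stable.

0.69 kcal/mol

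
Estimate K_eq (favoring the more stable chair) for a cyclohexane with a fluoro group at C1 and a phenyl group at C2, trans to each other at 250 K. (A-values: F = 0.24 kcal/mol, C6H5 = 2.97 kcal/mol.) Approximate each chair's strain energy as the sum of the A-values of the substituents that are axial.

C1 and C2 have opposite parity, so for the trans isomer the two substituents are e,e in one chair and a,a in the other.
Chair I (fluoro axial, phenyl axial): E = 3.21 kcal/mol; chair II (fluoro equatorial, phenyl equatorial): E = 0.00 kcal/mol.
ΔG = 3.21 kcal/mol between the two chairs.
K = exp(ΔG/RT) with R = 1.987×10⁻³ kcal mol⁻¹ K⁻¹ and T = 250 K gives K ≈ 640.

K ≈ 640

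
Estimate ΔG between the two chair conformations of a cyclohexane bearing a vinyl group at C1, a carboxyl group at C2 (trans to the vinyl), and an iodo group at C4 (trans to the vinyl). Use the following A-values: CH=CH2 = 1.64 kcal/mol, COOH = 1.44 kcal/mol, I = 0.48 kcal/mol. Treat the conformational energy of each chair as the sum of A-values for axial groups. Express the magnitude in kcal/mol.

3.56 kcal/mol

Chair I (vinyl axial, carboxyl axial, iodo axial): E = 3.56 kcal/mol.
Chair II (vinyl equatorial, carboxyl equatorial, iodo equatorial): E = 0.00 kcal/mol.
ΔE = 3.56 − 0.00 = 3.56 kcal/mol; chair II is more stable.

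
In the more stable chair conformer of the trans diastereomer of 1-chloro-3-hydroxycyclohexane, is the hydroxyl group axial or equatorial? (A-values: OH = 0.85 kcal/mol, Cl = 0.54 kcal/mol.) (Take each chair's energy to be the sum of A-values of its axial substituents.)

equatorial

C1 and C3 have the same parity, so for the trans isomer the two substituents are one axial and one equatorial in each chair.
Chair I (hydroxyl axial, chloro equatorial): E = 0.85 kcal/mol.
Chair II (hydroxyl equatorial, chloro axial): E = 0.54 kcal/mol.
Chair II is the more stable (lower-energy) conformer, and in that chair the hydroxyl group is equatorial.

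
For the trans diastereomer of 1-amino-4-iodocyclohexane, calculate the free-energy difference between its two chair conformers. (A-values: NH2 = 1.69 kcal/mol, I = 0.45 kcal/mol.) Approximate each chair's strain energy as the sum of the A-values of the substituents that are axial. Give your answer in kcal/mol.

C1 and C4 have opposite parity, so for the trans isomer the two substituents are e,e in one chair and a,a in the other.
Chair I (amino axial, iodo axial): E = 2.14 kcal/mol.
Chair II (amino equatorial, iodo equatorial): E = 0.00 kcal/mol.
ΔE = 2.14 − 0.00 = 2.14 kcal/mol; chair II is more stable.

2.14 kcal/mol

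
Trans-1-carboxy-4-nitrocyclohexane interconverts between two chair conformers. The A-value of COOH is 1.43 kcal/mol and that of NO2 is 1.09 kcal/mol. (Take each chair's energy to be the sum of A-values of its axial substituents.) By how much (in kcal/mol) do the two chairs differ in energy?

2.52 kcal/mol

C1 and C4 have opposite parity, so for the trans isomer the two substituents are e,e in one chair and a,a in the other.
Chair I (carboxyl axial, nitro axial): E = 2.52 kcal/mol.
Chair II (carboxyl equatorial, nitro equatorial): E = 0.00 kcal/mol.
ΔE = 2.52 − 0.00 = 2.52 kcal/mol; chair II is more stable.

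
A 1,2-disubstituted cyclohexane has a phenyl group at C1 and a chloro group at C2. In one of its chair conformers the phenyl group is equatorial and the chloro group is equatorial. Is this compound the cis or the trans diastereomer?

C1 and C2 have opposite parity, so their axial bonds point in opposite directions.
With opposite-parity carbons, two substituents on the same face are one axial and one equatorial; opposite faces give both axial or both equatorial.
Here the groups are equatorial/equatorial → opposite face → trans.

trans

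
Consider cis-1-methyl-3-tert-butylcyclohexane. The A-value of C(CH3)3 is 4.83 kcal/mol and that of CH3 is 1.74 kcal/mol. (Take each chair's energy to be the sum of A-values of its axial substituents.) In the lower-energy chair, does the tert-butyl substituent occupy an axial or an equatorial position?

C1 and C3 have the same parity, so for the cis isomer the two substituents are e,e in one chair and a,a in the other.
Chair I (tert-butyl axial, methyl axial): E = 6.57 kcal/mol.
Chair II (tert-butyl equatorial, methyl equatorial): E = 0.00 kcal/mol.
Chair II is the more stable (lower-energy) conformer, and in that chair the tert-butyl group is equatorial.

equatorial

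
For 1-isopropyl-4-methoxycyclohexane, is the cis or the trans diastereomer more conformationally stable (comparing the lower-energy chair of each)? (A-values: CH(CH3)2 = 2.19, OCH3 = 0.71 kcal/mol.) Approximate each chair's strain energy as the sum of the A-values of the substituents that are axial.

trans

At 1,4 positions (parity opposite): cis → (a,e or e,a); trans → (e,e or a,a).
Best chair for cis: E = 0.71 kcal/mol; best chair for trans: E = 0.00 kcal/mol.
The trans isomer is lower by 0.71 kcal/mol.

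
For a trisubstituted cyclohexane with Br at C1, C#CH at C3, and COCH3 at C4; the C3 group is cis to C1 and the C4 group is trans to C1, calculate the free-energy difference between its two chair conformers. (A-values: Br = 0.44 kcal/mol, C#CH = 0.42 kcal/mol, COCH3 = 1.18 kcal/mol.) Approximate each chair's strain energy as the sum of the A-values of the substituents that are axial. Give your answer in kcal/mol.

Chair I (bromo axial, ethynyl axial, acetyl axial): E = 2.04 kcal/mol.
Chair II (bromo equatorial, ethynyl equatorial, acetyl equatorial): E = 0.00 kcal/mol.
ΔE = 2.04 − 0.00 = 2.04 kcal/mol; chair II is more stable.

2.04 kcal/mol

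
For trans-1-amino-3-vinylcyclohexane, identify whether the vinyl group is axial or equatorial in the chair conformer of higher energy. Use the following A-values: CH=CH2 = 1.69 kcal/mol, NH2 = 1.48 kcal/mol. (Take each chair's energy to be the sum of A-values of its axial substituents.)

axial

C1 and C3 have the same parity, so for the trans isomer the two substituents are one axial and one equatorial in each chair.
Chair I (vinyl axial, amino equatorial): E = 1.69 kcal/mol.
Chair II (vinyl equatorial, amino axial): E = 1.48 kcal/mol.
Chair I is the less stable (higher-energy) conformer, and in that chair the vinyl group is axial.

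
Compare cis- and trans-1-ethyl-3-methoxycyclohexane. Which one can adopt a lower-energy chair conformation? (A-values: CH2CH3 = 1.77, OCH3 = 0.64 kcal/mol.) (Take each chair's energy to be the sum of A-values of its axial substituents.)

At 1,3 positions (parity same): cis → (e,e or a,a); trans → (a,e or e,a).
Best chair for cis: E = 0.00 kcal/mol; best chair for trans: E = 0.64 kcal/mol.
The cis isomer is lower by 0.64 kcal/mol.

cis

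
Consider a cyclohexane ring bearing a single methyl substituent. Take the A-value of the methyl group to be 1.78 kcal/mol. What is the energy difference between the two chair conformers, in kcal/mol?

1.78 kcal/mol

A monosubstituted cyclohexane has one chair with the methyl group axial (E = A = 1.78 kcal/mol) and one with it equatorial (E = 0).
ΔE = 1.78 − 0 = 1.78 kcal/mol.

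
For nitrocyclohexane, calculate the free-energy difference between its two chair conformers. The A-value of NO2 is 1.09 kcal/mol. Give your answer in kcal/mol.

1.09 kcal/mol

A monosubstituted cyclohexane has one chair with the nitro group axial (E = A = 1.09 kcal/mol) and one with it equatorial (E = 0).
ΔE = 1.09 − 0 = 1.09 kcal/mol.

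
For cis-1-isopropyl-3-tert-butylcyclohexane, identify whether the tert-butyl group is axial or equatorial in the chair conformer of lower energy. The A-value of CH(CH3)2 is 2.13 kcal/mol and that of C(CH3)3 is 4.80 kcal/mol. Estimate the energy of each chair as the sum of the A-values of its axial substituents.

equatorial

C1 and C3 have the same parity, so for the cis isomer the two substituents are e,e in one chair and a,a in the other.
Chair I (isopropyl axial, tert-butyl axial): E = 6.93 kcal/mol.
Chair II (isopropyl equatorial, tert-butyl equatorial): E = 0.00 kcal/mol.
Chair II is the more stable (lower-energy) conformer, and in that chair the tert-butyl group is equatorial.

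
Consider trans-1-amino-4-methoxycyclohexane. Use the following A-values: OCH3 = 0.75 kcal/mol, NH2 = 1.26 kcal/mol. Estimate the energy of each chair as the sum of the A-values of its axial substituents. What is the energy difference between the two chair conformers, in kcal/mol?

C1 and C4 have opposite parity, so for the trans isomer the two substituents are e,e in one chair and a,a in the other.
Chair I (methoxy axial, amino axial): E = 2.01 kcal/mol.
Chair II (methoxy equatorial, amino equatorial): E = 0.00 kcal/mol.
ΔE = 2.01 − 0.00 = 2.01 kcal/mol; chair II is more stable.

2.01 kcal/mol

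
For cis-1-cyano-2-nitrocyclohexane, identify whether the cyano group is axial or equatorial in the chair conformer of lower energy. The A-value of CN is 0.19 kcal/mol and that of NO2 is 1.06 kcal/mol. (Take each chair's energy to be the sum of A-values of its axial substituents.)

axial

C1 and C2 have opposite parity, so for the cis isomer the two substituents are one axial and one equatorial in each chair.
Chair I (cyano axial, nitro equatorial): E = 0.19 kcal/mol.
Chair II (cyano equatorial, nitro axial): E = 1.06 kcal/mol.
Chair I is the more stable (lower-energy) conformer, and in that chair the cyano group is axial.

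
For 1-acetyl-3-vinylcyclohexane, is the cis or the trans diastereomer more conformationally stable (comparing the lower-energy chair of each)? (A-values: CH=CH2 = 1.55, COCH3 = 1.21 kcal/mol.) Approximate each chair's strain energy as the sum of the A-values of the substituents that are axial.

At 1,3 positions (parity same): cis → (e,e or a,a); trans → (a,e or e,a).
Best chair for cis: E = 0.00 kcal/mol; best chair for trans: E = 1.21 kcal/mol.
The cis isomer is lower by 1.21 kcal/mol.

cis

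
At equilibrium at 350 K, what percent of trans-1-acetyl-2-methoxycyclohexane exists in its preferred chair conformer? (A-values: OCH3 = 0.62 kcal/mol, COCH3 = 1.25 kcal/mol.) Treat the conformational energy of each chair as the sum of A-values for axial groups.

C1 and C2 have opposite parity, so for the trans isomer the two substituents are e,e in one chair and a,a in the other.
Chair I (methoxy axial, acetyl axial): E = 1.87 kcal/mol; chair II (methoxy equatorial, acetyl equatorial): E = 0.00 kcal/mol.
ΔG = 1.87 kcal/mol between the two chairs.
K = exp(ΔG/RT) with R = 1.987×10⁻³ kcal mol⁻¹ K⁻¹ and T = 350 K gives K ≈ 14.7.
Fraction in the lower-energy chair = K/(K+1) = 93.6%.

93.6%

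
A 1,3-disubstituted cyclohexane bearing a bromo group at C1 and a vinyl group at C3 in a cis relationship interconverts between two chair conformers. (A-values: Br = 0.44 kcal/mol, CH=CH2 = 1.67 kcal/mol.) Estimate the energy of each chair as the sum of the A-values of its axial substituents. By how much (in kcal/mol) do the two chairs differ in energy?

C1 and C3 have the same parity, so for the cis isomer the two substituents are e,e in one chair and a,a in the other.
Chair I (bromo axial, vinyl axial): E = 2.11 kcal/mol.
Chair II (bromo equatorial, vinyl equatorial): E = 0.00 kcal/mol.
ΔE = 2.11 − 0.00 = 2.11 kcal/mol; chair II is more stable.

2.11 kcal/mol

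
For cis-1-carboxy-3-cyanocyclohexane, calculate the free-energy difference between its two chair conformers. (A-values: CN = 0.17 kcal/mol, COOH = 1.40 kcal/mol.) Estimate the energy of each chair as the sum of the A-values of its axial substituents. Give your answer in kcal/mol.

C1 and C3 have the same parity, so for the cis isomer the two substituents are e,e in one chair and a,a in the other.
Chair I (cyano axial, carboxyl axial): E = 1.57 kcal/mol.
Chair II (cyano equatorial, carboxyl equatorial): E = 0.00 kcal/mol.
ΔE = 1.57 − 0.00 = 1.57 kcal/mol; chair II is more stable.

1.57 kcal/mol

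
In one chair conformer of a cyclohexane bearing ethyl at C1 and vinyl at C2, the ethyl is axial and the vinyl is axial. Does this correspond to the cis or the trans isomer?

C1 and C2 have opposite parity, so their axial bonds point in opposite directions.
With opposite-parity carbons, two substituents on the same face are one axial and one equatorial; opposite faces give both axial or both equatorial.
Here the groups are axial/axial → opposite face → trans.

trans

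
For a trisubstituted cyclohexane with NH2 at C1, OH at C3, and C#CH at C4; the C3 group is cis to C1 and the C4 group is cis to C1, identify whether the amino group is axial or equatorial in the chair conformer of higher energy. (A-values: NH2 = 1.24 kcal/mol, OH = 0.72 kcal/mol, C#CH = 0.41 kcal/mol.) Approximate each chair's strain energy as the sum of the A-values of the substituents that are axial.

axial

Chair I (amino axial, hydroxyl axial, ethynyl equatorial): E = 1.96 kcal/mol.
Chair II (amino equatorial, hydroxyl equatorial, ethynyl axial): E = 0.41 kcal/mol.
Chair I is the less stable (higher-energy) conformer, and in that chair the amino group is axial.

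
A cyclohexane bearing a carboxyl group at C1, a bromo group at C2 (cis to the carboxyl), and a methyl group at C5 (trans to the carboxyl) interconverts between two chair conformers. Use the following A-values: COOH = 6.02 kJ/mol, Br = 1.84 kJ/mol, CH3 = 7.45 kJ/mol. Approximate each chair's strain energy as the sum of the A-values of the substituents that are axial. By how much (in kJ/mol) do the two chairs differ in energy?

3.27 kJ/mol

Chair I (carboxyl axial, bromo equatorial, methyl equatorial): E = 6.02 kJ/mol.
Chair II (carboxyl equatorial, bromo axial, methyl axial): E = 9.29 kJ/mol.
ΔE = 9.29 − 6.02 = 3.27 kJ/mol; chair I is more stable.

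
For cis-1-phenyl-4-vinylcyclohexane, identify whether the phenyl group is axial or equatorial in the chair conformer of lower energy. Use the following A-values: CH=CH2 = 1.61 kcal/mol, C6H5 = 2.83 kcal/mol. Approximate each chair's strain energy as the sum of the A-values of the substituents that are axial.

equatorial

C1 and C4 have opposite parity, so for the cis isomer the two substituents are one axial and one equatorial in each chair.
Chair I (vinyl axial, phenyl equatorial): E = 1.61 kcal/mol.
Chair II (vinyl equatorial, phenyl axial): E = 2.83 kcal/mol.
Chair I is the more stable (lower-energy) conformer, and in that chair the phenyl group is equatorial.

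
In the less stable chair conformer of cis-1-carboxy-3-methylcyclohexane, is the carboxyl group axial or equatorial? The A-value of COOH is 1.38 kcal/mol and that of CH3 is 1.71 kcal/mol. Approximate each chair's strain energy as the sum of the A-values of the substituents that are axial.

C1 and C3 have the same parity, so for the cis isomer the two substituents are e,e in one chair and a,a in the other.
Chair I (carboxyl axial, methyl axial): E = 3.09 kcal/mol.
Chair II (carboxyl equatorial, methyl equatorial): E = 0.00 kcal/mol.
Chair I is the less stable (higher-energy) conformer, and in that chair the carboxyl group is axial.

axial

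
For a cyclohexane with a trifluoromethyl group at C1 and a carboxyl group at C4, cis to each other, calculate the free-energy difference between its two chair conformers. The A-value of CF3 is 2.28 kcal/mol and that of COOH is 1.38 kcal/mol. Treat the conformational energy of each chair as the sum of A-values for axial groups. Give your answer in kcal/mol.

0.90 kcal/mol

C1 and C4 have opposite parity, so for the cis isomer the two substituents are one axial and one equatorial in each chair.
Chair I (trifluoromethyl axial, carboxyl equatorial): E = 2.28 kcal/mol.
Chair II (trifluoromethyl equatorial, carboxyl axial): E = 1.38 kcal/mol.
ΔE = 2.28 − 1.38 = 0.90 kcal/mol; chair II is more stable.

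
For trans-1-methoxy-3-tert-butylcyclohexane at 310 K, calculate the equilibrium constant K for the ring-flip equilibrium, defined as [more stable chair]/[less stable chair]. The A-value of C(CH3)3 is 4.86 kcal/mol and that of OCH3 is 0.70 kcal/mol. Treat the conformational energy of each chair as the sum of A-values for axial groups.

C1 and C3 have the same parity, so for the trans isomer the two substituents are one axial and one equatorial in each chair.
Chair I (tert-butyl axial, methoxy equatorial): E = 4.86 kcal/mol; chair II (tert-butyl equatorial, methoxy axial): E = 0.70 kcal/mol.
ΔG = 4.16 kcal/mol between the two chairs.
K = exp(ΔG/RT) with R = 1.987×10⁻³ kcal mol⁻¹ K⁻¹ and T = 310 K gives K ≈ 857.

K ≈ 857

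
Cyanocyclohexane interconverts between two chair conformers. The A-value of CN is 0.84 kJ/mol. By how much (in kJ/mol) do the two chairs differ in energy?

0.84 kJ/mol

A monosubstituted cyclohexane has one chair with the cyano group axial (E = A = 0.84 kJ/mol) and one with it equatorial (E = 0).
ΔE = 0.84 − 0 = 0.84 kJ/mol.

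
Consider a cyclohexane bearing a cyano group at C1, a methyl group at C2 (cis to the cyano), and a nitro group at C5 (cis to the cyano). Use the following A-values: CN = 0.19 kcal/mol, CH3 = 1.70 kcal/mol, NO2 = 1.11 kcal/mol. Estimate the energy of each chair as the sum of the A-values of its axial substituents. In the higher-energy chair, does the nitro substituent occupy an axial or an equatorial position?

Chair I (cyano axial, methyl equatorial, nitro axial): E = 1.30 kcal/mol.
Chair II (cyano equatorial, methyl axial, nitro equatorial): E = 1.70 kcal/mol.
Chair II is the less stable (higher-energy) conformer, and in that chair the nitro group is equatorial.

equatorial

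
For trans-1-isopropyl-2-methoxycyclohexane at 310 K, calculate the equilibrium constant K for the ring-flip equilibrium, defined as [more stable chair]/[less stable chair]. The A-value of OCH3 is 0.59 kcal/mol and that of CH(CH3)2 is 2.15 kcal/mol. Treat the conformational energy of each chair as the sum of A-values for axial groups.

K ≈ 85.5

C1 and C2 have opposite parity, so for the trans isomer the two substituents are e,e in one chair and a,a in the other.
Chair I (methoxy axial, isopropyl axial): E = 2.74 kcal/mol; chair II (methoxy equatorial, isopropyl equatorial): E = 0.00 kcal/mol.
ΔG = 2.74 kcal/mol between the two chairs.
K = exp(ΔG/RT) with R = 1.987×10⁻³ kcal mol⁻¹ K⁻¹ and T = 310 K gives K ≈ 85.5.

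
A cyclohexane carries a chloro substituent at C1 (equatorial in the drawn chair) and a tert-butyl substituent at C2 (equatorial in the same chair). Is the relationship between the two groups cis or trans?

trans

C1 and C2 have opposite parity, so their axial bonds point in opposite directions.
With opposite-parity carbons, two substituents on the same face are one axial and one equatorial; opposite faces give both axial or both equatorial.
Here the groups are equatorial/equatorial → opposite face → trans.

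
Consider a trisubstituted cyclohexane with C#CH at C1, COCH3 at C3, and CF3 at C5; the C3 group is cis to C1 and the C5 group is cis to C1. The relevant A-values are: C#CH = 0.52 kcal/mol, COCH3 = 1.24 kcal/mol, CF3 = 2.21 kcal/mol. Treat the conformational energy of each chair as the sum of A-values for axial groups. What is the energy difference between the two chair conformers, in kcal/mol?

Chair I (ethynyl axial, acetyl axial, trifluoromethyl axial): E = 3.97 kcal/mol.
Chair II (ethynyl equatorial, acetyl equatorial, trifluoromethyl equatorial): E = 0.00 kcal/mol.
ΔE = 3.97 − 0.00 = 3.97 kcal/mol; chair II is more stable.

3.97 kcal/mol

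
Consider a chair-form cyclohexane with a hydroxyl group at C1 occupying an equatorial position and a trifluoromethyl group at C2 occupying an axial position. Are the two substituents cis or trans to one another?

cis

C1 and C2 have opposite parity, so their axial bonds point in opposite directions.
With opposite-parity carbons, two substituents on the same face are one axial and one equatorial; opposite faces give both axial or both equatorial.
Here the groups are equatorial/axial → same face → cis.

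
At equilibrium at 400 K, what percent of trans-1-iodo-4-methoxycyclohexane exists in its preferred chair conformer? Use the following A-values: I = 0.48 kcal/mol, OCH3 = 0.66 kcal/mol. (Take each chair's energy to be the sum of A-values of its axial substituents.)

80.8%

C1 and C4 have opposite parity, so for the trans isomer the two substituents are e,e in one chair and a,a in the other.
Chair I (iodo axial, methoxy axial): E = 1.14 kcal/mol; chair II (iodo equatorial, methoxy equatorial): E = 0.00 kcal/mol.
ΔG = 1.14 kcal/mol between the two chairs.
K = exp(ΔG/RT) with R = 1.987×10⁻³ kcal mol⁻¹ K⁻¹ and T = 400 K gives K ≈ 4.2.
Fraction in the lower-energy chair = K/(K+1) = 80.8%.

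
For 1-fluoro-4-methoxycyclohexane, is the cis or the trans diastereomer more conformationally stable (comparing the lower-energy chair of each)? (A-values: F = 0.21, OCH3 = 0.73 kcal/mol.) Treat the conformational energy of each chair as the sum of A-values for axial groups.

At 1,4 positions (parity opposite): cis → (a,e or e,a); trans → (e,e or a,a).
Best chair for cis: E = 0.21 kcal/mol; best chair for trans: E = 0.00 kcal/mol.
The trans isomer is lower by 0.21 kcal/mol.

trans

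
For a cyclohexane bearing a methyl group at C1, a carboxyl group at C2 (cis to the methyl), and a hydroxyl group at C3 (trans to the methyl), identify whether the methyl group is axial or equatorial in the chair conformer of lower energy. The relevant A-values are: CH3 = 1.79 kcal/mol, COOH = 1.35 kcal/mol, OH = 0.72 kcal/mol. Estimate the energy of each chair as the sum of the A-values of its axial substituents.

Chair I (methyl axial, carboxyl equatorial, hydroxyl equatorial): E = 1.79 kcal/mol.
Chair II (methyl equatorial, carboxyl axial, hydroxyl axial): E = 2.07 kcal/mol.
Chair I is the more stable (lower-energy) conformer, and in that chair the methyl group is axial.

axial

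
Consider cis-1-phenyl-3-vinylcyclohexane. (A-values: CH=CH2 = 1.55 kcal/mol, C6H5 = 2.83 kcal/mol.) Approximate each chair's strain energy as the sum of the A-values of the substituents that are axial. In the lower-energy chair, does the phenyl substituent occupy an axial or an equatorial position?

equatorial

C1 and C3 have the same parity, so for the cis isomer the two substituents are e,e in one chair and a,a in the other.
Chair I (vinyl axial, phenyl axial): E = 4.38 kcal/mol.
Chair II (vinyl equatorial, phenyl equatorial): E = 0.00 kcal/mol.
Chair II is the more stable (lower-energy) conformer, and in that chair the phenyl group is equatorial.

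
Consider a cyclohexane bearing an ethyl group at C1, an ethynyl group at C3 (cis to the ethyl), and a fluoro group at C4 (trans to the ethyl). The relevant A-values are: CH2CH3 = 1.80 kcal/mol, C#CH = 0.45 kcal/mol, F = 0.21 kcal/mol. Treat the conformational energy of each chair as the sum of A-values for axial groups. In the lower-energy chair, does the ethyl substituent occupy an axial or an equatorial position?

Chair I (ethyl axial, ethynyl axial, fluoro axial): E = 2.46 kcal/mol.
Chair II (ethyl equatorial, ethynyl equatorial, fluoro equatorial): E = 0.00 kcal/mol.
Chair II is the more stable (lower-energy) conformer, and in that chair the ethyl group is equatorial.

equatorial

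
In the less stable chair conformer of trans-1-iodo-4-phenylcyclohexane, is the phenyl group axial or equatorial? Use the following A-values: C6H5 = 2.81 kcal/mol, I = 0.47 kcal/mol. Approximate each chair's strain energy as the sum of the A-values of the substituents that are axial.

axial

C1 and C4 have opposite parity, so for the trans isomer the two substituents are e,e in one chair and a,a in the other.
Chair I (phenyl axial, iodo axial): E = 3.28 kcal/mol.
Chair II (phenyl equatorial, iodo equatorial): E = 0.00 kcal/mol.
Chair I is the less stable (higher-energy) conformer, and in that chair the phenyl group is axial.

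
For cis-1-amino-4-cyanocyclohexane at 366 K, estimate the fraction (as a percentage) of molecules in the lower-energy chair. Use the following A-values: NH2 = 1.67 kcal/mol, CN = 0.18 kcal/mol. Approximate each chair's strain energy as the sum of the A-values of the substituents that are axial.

C1 and C4 have opposite parity, so for the cis isomer the two substituents are one axial and one equatorial in each chair.
Chair I (amino axial, cyano equatorial): E = 1.67 kcal/mol; chair II (amino equatorial, cyano axial): E = 0.18 kcal/mol.
ΔG = 1.49 kcal/mol between the two chairs.
K = exp(ΔG/RT) with R = 1.987×10⁻³ kcal mol⁻¹ K⁻¹ and T = 366 K gives K ≈ 7.76.
Fraction in the lower-energy chair = K/(K+1) = 88.6%.

88.6%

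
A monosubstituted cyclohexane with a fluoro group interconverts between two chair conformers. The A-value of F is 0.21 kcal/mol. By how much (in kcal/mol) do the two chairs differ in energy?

0.21 kcal/mol

A monosubstituted cyclohexane has one chair with the fluoro group axial (E = A = 0.21 kcal/mol) and one with it equatorial (E = 0).
ΔE = 0.21 − 0 = 0.21 kcal/mol.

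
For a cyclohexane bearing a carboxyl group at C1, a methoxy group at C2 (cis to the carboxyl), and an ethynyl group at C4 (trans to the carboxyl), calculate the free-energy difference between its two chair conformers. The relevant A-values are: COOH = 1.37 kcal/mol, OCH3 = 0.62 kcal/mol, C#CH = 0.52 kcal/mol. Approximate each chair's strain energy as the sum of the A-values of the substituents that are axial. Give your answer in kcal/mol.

Chair I (carboxyl axial, methoxy equatorial, ethynyl axial): E = 1.89 kcal/mol.
Chair II (carboxyl equatorial, methoxy axial, ethynyl equatorial): E = 0.62 kcal/mol.
ΔE = 1.89 − 0.62 = 1.27 kcal/mol; chair II is more stable.

1.27 kcal/mol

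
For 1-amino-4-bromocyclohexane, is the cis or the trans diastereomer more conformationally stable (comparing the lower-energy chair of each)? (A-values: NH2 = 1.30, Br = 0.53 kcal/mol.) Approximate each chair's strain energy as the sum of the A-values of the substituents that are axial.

trans

At 1,4 positions (parity opposite): cis → (a,e or e,a); trans → (e,e or a,a).
Best chair for cis: E = 0.53 kcal/mol; best chair for trans: E = 0.00 kcal/mol.
The trans isomer is lower by 0.53 kcal/mol.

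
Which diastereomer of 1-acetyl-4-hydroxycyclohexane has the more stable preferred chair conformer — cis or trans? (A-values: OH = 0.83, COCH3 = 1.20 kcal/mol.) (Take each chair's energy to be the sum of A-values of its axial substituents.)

trans

At 1,4 positions (parity opposite): cis → (a,e or e,a); trans → (e,e or a,a).
Best chair for cis: E = 0.83 kcal/mol; best chair for trans: E = 0.00 kcal/mol.
The trans isomer is lower by 0.83 kcal/mol.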